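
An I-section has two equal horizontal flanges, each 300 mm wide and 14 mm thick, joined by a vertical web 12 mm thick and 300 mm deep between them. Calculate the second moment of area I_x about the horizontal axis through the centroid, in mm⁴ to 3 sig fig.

Treat the section as a set of non-overlapping primitives; coordinates are from the bounding-box lower-left.
Bottom flange: 300 × 14, A = 4 200 mm², y = 7 mm, Ī = 68 600 mm⁴.
Web: 12 × 300, A = 3 600 mm², y = 164 mm, Ī = 27 000 000 mm⁴.
Top flange: 300 × 14, A = 4 200 mm², y = 321 mm, Ī = 68 600 mm⁴.
By symmetry the centroid is at mid-height, ȳ = 164 mm.
Transfer each piece to the horizontal axis through the centroid using Ī + A·d² with d = y − 164:
  bottom flange: d = -157 mm → contributes +103 594 400 mm⁴
  web: d = 0 mm → contributes +27 000 000 mm⁴
  top flange: d = 157 mm → contributes +103 594 400 mm⁴
Total I = 234 188 800 mm⁴.

I_x ≈ 2.34 × 10⁸ mm⁴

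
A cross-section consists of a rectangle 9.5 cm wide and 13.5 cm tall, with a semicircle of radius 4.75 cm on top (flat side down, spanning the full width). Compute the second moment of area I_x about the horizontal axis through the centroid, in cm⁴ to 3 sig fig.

Split into non-overlapping primitives; take the origin at the lower-left of the bounding box.
Rectangular body: 9.5 × 13.5, A = 128.25 cm², y = 6.75 cm, Ī = 1947.8 cm⁴.
Semicircular cap: semicircle r = 4.75, A = 35.441 cm², y = 15.516 cm, Ī = 55.874 cm⁴.
Centroid: ȳ = ΣA·y / ΣA = 8.6479 cm.
Transfer each piece to the horizontal axis through the centroid using Ī + A·d² with d = y − 8.6479:
  rectangular body: d = -1.8979 cm → contributes +2409.8 cm⁴
  semicircular cap: d = 6.868 cm → contributes +1727.6 cm⁴
Total I = 4137.4 cm⁴.

I_x ≈ 4140 cm⁴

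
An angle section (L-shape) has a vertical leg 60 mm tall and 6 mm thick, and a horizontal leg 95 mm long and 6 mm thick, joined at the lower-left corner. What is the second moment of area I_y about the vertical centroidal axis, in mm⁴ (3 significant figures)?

Break the section into simple shapes (no overlaps), measuring from the bottom-left corner of the bounding box.
Vertical leg: 6 × 60, A = 360 mm², x = 3 mm, Ī = 1 080 mm⁴.
Horizontal leg (remainder): 89 × 6, A = 534 mm², x = 50.5 mm, Ī = 352 485 mm⁴.
Centroid: x̄ = ΣA·x / ΣA = 31.372 mm.
Transfer each piece to the vertical centroidal axis using Ī + A·d² with d = x − 31.372:
  vertical leg: d = -28.372 mm → contributes +290 879 mm⁴
  horizontal leg (remainder): d = 19.128 mm → contributes +547 855 mm⁴
Total I = 838 734 mm⁴.

I_y ≈ 8.39 × 10⁵ mm⁴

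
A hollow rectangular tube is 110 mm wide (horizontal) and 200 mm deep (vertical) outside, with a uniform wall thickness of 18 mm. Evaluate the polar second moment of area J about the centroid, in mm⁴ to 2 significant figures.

J ≈ 6.3 × 10⁷ mm⁴

Treat the section as a set of non-overlapping primitives; coordinates are from the bounding-box lower-left.
Outer rectangle: 110 × 200, A = 22 000 mm², y = 100 mm, Ī = 73 333 333 mm⁴.
Inner void (subtracted): 74 × 164, A = 12 136 mm², y = 100 mm, Ī = 27 200 821 mm⁴.
By symmetry the centroid is at mid-height, ȳ = 100 mm.
All pieces are centred on the centroidal x-axis, so I = ΣĪ (holes subtracted) = 46 132 512 mm⁴.
Repeating about the centroidal y-axis gives I_y = 16 645 272 mm⁴.
Polar second moment: J = I_x + I_y = 62 777 784 mm⁴.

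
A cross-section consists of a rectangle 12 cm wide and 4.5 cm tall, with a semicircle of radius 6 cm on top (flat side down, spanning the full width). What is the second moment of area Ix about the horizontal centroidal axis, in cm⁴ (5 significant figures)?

Ix ≈ 868.86 cm⁴

Treat the section as a set of non-overlapping primitives; coordinates are from the bounding-box lower-left.
Rectangular body: 12 × 4.5, A = 54 cm², y = 2.25 cm, Ī = 91.125 cm⁴.
Semicircular cap: semicircle r = 6, A = 56.54867 cm², y = 7.046479 cm, Ī = 142.245 cm⁴.
Centroid: ȳ = ΣA·y / ΣA = 4.70353 cm.
Transfer each piece to the horizontal centroidal axis using Ī + A·d² with d = y − 4.70353:
  rectangular body: d = -2.45353 cm → contributes +416.1948 cm⁴
  semicircular cap: d = 2.342949 cm → contributes +452.6638 cm⁴
Total I = 868.8586 cm⁴.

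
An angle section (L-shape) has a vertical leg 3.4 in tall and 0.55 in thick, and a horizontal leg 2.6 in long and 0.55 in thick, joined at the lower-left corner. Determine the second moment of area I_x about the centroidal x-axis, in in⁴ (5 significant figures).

Split into non-overlapping primitives; take the origin at the lower-left of the bounding box.
Vertical leg: 0.55 × 3.4, A = 1.87 in², y = 1.7 in, Ī = 1.801433 in⁴.
Horizontal leg (remainder): 2.05 × 0.55, A = 1.1275 in², y = 0.275 in, Ī = 0.0284224 in⁴.
Centroid: ȳ = ΣA·y / ΣA = 1.163991 in.
Transfer each piece to the centroidal x-axis using Ī + A·d² with d = y − 1.163991:
  vertical leg: d = 0.5360092 in → contributes +2.338695 in⁴
  horizontal leg (remainder): d = -0.8889908 in → contributes +0.9194909 in⁴
Total I = 3.258186 in⁴.

I_x ≈ 3.2582 in⁴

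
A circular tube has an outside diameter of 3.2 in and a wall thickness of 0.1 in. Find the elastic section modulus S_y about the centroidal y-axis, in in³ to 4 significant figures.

Treat the section as a set of non-overlapping primitives; coordinates are from the bounding-box lower-left.
Outer circle: ⌀3.2, A = 8.04248 in², x = 1.6 in, Ī = 5.14719 in⁴.
Bore (subtracted): ⌀3, A = 7.06858 in², x = 1.6 in, Ī = 3.97608 in⁴.
By symmetry the centroid is at mid-width, x̄ = 1.6 in.
All pieces are centred on the centroidal y-axis, so I = ΣĪ (holes subtracted) = 1.17111 in⁴.
Extreme fibre distance c = 1.6 in; S = I/c = 0.731942 in³.

S_y ≈ 0.7319 in³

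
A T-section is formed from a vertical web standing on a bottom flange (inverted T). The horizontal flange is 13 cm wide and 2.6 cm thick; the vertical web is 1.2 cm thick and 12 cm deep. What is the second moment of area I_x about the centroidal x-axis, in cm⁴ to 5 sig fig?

Decompose the section into non-overlapping parts with the origin at the bottom-left of its bounding rectangle.
Flange: 13 × 2.6, A = 33.8 cm², y = 1.3 cm, Ī = 19.04067 cm⁴.
Web: 1.2 × 12, A = 14.4 cm², y = 8.6 cm, Ī = 172.8 cm⁴.
Centroid: ȳ = ΣA·y / ΣA = 3.480913 cm.
Transfer each piece to the centroidal x-axis using Ī + A·d² with d = y − 3.480913:
  flange: d = -2.180913 cm → contributes +179.8063 cm⁴
  web: d = 5.119087 cm → contributes +550.1528 cm⁴
Total I = 729.9591 cm⁴.

I_x ≈ 729.96 cm⁴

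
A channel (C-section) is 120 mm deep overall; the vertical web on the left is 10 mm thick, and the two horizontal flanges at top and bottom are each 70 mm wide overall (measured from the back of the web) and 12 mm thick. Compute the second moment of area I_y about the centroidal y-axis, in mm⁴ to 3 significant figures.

I_y ≈ 1.24 × 10⁶ mm⁴

Split into non-overlapping primitives; take the origin at the lower-left of the bounding box.
Web: 10 × 120, A = 1 200 mm², x = 5 mm, Ī = 10 000 mm⁴.
Top flange (beyond web): 60 × 12, A = 720 mm², x = 40 mm, Ī = 216 000 mm⁴.
Bottom flange (beyond web): 60 × 12, A = 720 mm², x = 40 mm, Ī = 216 000 mm⁴.
Centroid: x̄ = ΣA·x / ΣA = 24.091 mm.
Transfer each piece to the centroidal y-axis using Ī + A·d² with d = x − 24.091:
  web: d = -19.091 mm → contributes +447 355 mm⁴
  top flange (beyond web): d = 15.909 mm → contributes +398 231 mm⁴
  bottom flange (beyond web): d = 15.909 mm → contributes +398 231 mm⁴
Total I = 1 243 818 mm⁴.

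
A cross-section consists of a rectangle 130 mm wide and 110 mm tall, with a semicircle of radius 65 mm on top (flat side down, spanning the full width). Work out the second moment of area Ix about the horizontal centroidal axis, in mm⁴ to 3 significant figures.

Decompose the section into non-overlapping parts with the origin at the bottom-left of its bounding rectangle.
Rectangular body: 130 × 110, A = 14 300 mm², y = 55 mm, Ī = 14 419 167 mm⁴.
Semicircular cap: semicircle r = 65, A = 6636.6 mm², y = 137.59 mm, Ī = 1 959 230 mm⁴.
Centroid: ȳ = ΣA·y / ΣA = 81.179 mm.
Transfer each piece to the horizontal centroidal axis using Ī + A·d² with d = y − 81.179:
  rectangular body: d = -26.179 mm → contributes +24 219 440 mm⁴
  semicircular cap: d = 56.408 mm → contributes +23 076 007 mm⁴
Total I = 47 295 447 mm⁴.

Ix ≈ 4.73 × 10⁷ mm⁴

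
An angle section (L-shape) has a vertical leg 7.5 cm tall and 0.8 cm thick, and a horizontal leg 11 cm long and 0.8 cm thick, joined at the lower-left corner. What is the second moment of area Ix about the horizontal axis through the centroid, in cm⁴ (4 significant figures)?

Ix ≈ 67.36 cm⁴

Decompose the section into non-overlapping parts with the origin at the bottom-left of its bounding rectangle.
Vertical leg: 0.8 × 7.5, A = 6 cm², y = 3.75 cm, Ī = 28.125 cm⁴.
Horizontal leg (remainder): 10.2 × 0.8, A = 8.16 cm², y = 0.4 cm, Ī = 0.4352 cm⁴.
Centroid: ȳ = ΣA·y / ΣA = 1.81949 cm.
Transfer each piece to the horizontal axis through the centroid using Ī + A·d² with d = y − 1.81949:
  vertical leg: d = 1.93051 cm → contributes +50.4862 cm⁴
  horizontal leg (remainder): d = -1.41949 cm → contributes +16.8772 cm⁴
Total I = 67.3634 cm⁴.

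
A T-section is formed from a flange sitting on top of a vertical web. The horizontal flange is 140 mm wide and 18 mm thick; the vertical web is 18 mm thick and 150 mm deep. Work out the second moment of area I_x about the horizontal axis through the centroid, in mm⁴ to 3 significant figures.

I_x ≈ 1.43 × 10⁷ mm⁴

Decompose the section into non-overlapping parts with the origin at the bottom-left of its bounding rectangle.
Flange: 140 × 18, A = 2 520 mm², y = 159 mm, Ī = 68 040 mm⁴.
Web: 18 × 150, A = 2 700 mm², y = 75 mm, Ī = 5 062 500 mm⁴.
Centroid: ȳ = ΣA·y / ΣA = 115.55 mm.
Transfer each piece to the horizontal axis through the centroid using Ī + A·d² with d = y − 115.55:
  flange: d = 43.448 mm → contributes +4 825 177 mm⁴
  web: d = -40.552 mm → contributes +9 502 494 mm⁴
Total I = 14 327 671 mm⁴.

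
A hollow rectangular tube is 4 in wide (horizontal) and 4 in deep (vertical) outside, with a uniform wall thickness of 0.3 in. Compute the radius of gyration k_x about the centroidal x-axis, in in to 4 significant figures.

Split into non-overlapping primitives; take the origin at the lower-left of the bounding box.
Outer rectangle: 4 × 4, A = 16 in², y = 2 in, Ī = 21.3333 in⁴.
Inner void (subtracted): 3.4 × 3.4, A = 11.56 in², y = 2 in, Ī = 11.1361 in⁴.
By symmetry the centroid is at mid-height, ȳ = 2 in.
All pieces are centred on the centroidal x-axis, so I = ΣĪ (holes subtracted) = 10.1972 in⁴.
Radius of gyration: k = √(I/A) = √(10.1972 / 4.44) = 1.51548 in.

k_x ≈ 1.515 in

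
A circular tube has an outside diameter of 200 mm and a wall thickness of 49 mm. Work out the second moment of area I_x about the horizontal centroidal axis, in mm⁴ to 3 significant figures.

Decompose the section into non-overlapping parts with the origin at the bottom-left of its bounding rectangle.
Outer circle: ⌀200, A = 31 416 mm², y = 100 mm, Ī = 78 539 816 mm⁴.
Bore (subtracted): ⌀102, A = 8171.3 mm², y = 100 mm, Ī = 5 313 376 mm⁴.
By symmetry the centroid is at mid-height, ȳ = 100 mm.
All pieces are centred on the horizontal centroidal axis, so I = ΣĪ (holes subtracted) = 73 226 440 mm⁴.

I_x ≈ 7.32 × 10⁷ mm⁴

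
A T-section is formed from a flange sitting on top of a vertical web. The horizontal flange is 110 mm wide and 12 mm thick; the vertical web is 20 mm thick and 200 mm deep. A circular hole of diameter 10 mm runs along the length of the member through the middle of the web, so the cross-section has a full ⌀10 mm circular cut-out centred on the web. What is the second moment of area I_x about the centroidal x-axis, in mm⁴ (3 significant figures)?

Decompose the section into non-overlapping parts with the origin at the bottom-left of its bounding rectangle.
Flange: 110 × 12, A = 1 320 mm², y = 206 mm, Ī = 15 840 mm⁴.
Web: 20 × 200, A = 4 000 mm², y = 100 mm, Ī = 13 333 333 mm⁴.
Hole (subtracted): ⌀10, A = 78.54 mm², y = 100 mm, Ī = 490.87 mm⁴.
Centroid: ȳ = ΣA·y / ΣA = 126.69 mm.
Transfer each piece to the centroidal x-axis using Ī + A·d² with d = y − 126.69:
  flange: d = 79.305 mm → contributes +8 317 725 mm⁴
  web: d = -26.695 mm → contributes +16 183 794 mm⁴
  hole: d = -26.695 mm → contributes −56 460 mm⁴
Total I = 24 445 059 mm⁴.

I_x ≈ 2.44 × 10⁷ mm⁴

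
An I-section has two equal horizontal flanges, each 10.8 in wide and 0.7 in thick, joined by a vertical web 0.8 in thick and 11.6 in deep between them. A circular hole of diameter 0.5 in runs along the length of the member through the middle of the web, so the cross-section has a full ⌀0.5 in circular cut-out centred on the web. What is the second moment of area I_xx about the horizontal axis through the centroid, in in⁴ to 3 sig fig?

I_xx ≈ 677 in⁴

Split into non-overlapping primitives; take the origin at the lower-left of the bounding box.
Bottom flange: 10.8 × 0.7, A = 7.56 in², y = 0.35 in, Ī = 0.3087 in⁴.
Web: 0.8 × 11.6, A = 9.28 in², y = 6.5 in, Ī = 104.06 in⁴.
Top flange: 10.8 × 0.7, A = 7.56 in², y = 12.65 in, Ī = 0.3087 in⁴.
Hole (subtracted): ⌀0.5, A = 0.19635 in², y = 6.5 in, Ī = 0.003068 in⁴.
By symmetry the centroid is at mid-height, ȳ = 6.5 in.
Transfer each piece to the horizontal axis through the centroid using Ī + A·d² with d = y − 6.5:
  bottom flange: d = -6.15 in → contributes +286.25 in⁴
  web: d = 0 in → contributes +104.06 in⁴
  top flange: d = 6.15 in → contributes +286.25 in⁴
  hole: d = 0 in → contributes −0.003068 in⁴
Total I = 676.55 in⁴.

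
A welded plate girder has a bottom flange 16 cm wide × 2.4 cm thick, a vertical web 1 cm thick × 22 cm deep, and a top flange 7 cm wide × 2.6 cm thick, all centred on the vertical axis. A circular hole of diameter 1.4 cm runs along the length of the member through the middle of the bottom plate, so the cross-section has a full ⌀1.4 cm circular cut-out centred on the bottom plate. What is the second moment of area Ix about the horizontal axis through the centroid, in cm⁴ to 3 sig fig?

Ix ≈ 8490 cm⁴

Decompose the section into non-overlapping parts with the origin at the bottom-left of its bounding rectangle.
Bottom plate: 16 × 2.4, A = 38.4 cm², y = 1.2 cm, Ī = 18.432 cm⁴.
Web plate: 1 × 22, A = 22 cm², y = 13.4 cm, Ī = 887.33 cm⁴.
Top plate: 7 × 2.6, A = 18.2 cm², y = 25.7 cm, Ī = 10.253 cm⁴.
Hole (subtracted): ⌀1.4, A = 1.5394 cm², y = 1.2 cm, Ī = 0.18857 cm⁴.
Centroid: ȳ = ΣA·y / ΣA = 10.469 cm.
Transfer each piece to the horizontal axis through the centroid using Ī + A·d² with d = y − 10.469:
  bottom plate: d = -9.2693 cm → contributes +3317.8 cm⁴
  web plate: d = 2.9307 cm → contributes +1076.3 cm⁴
  top plate: d = 15.231 cm → contributes +4232.2 cm⁴
  hole: d = -9.2693 cm → contributes −132.45 cm⁴
Total I = 8493.8 cm⁴.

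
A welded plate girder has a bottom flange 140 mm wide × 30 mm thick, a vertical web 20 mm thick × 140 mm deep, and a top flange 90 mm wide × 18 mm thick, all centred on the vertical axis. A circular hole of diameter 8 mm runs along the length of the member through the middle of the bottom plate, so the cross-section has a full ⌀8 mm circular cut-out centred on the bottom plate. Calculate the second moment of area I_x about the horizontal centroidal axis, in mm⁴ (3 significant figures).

I_x ≈ 3.91 × 10⁷ mm⁴

Break the section into simple shapes (no overlaps), measuring from the bottom-left corner of the bounding box.
Bottom plate: 140 × 30, A = 4 200 mm², y = 15 mm, Ī = 315 000 mm⁴.
Web plate: 20 × 140, A = 2 800 mm², y = 100 mm, Ī = 4 573 333 mm⁴.
Top plate: 90 × 18, A = 1 620 mm², y = 179 mm, Ī = 43 740 mm⁴.
Hole (subtracted): ⌀8, A = 50.265 mm², y = 15 mm, Ī = 201.06 mm⁴.
Centroid: ȳ = ΣA·y / ΣA = 73.774 mm.
Transfer each piece to the horizontal centroidal axis using Ī + A·d² with d = y − 73.774:
  bottom plate: d = -58.774 mm → contributes +14 823 549 mm⁴
  web plate: d = 26.226 mm → contributes +6 499 140 mm⁴
  top plate: d = 105.23 mm → contributes +17 981 112 mm⁴
  hole: d = -58.774 mm → contributes −173 839 mm⁴
Total I = 39 129 962 mm⁴.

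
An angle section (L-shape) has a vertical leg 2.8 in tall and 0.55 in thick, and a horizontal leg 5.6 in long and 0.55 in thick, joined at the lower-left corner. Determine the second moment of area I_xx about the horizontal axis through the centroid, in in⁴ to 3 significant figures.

I_xx ≈ 2.33 in⁴

Decompose the section into non-overlapping parts with the origin at the bottom-left of its bounding rectangle.
Vertical leg: 0.55 × 2.8, A = 1.54 in², y = 1.4 in, Ī = 1.0061 in⁴.
Horizontal leg (remainder): 5.05 × 0.55, A = 2.7775 in², y = 0.275 in, Ī = 0.070016 in⁴.
Centroid: ȳ = ΣA·y / ΣA = 0.67627 in.
Transfer each piece to the horizontal axis through the centroid using Ī + A·d² with d = y − 0.67627:
  vertical leg: d = 0.72373 in → contributes +1.8128 in⁴
  horizontal leg (remainder): d = -0.40127 in → contributes +0.51725 in⁴
Total I = 2.33 in⁴.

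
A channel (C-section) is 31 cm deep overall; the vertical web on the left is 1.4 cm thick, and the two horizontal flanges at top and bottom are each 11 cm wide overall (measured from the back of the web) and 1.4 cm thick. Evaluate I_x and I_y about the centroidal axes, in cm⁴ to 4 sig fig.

I_x ≈ 9368 cm⁴, I_y ≈ 715.7 cm⁴

Split into non-overlapping primitives; take the origin at the lower-left of the bounding box.
Web: 1.4 × 31, A = 43.4 cm², y = 15.5 cm, Ī = 3475.62 cm⁴.
Top flange (beyond web): 9.6 × 1.4, A = 13.44 cm², y = 30.3 cm, Ī = 2.1952 cm⁴.
Bottom flange (beyond web): 9.6 × 1.4, A = 13.44 cm², y = 0.7 cm, Ī = 2.1952 cm⁴.
By symmetry the centroid is at mid-height, ȳ = 15.5 cm.
Transfer each piece to the centroidal x-axis using Ī + A·d² with d = y − 15.5:
  web: d = 0 cm → contributes +3475.62 cm⁴
  top flange (beyond web): d = 14.8 cm → contributes +2946.09 cm⁴
  bottom flange (beyond web): d = -14.8 cm → contributes +2946.09 cm⁴
Total I = 9367.8 cm⁴.
For the y-axis: x̄ = 2.80359 cm.
Repeating about the centroidal y-axis gives I_y = 715.653 cm⁴.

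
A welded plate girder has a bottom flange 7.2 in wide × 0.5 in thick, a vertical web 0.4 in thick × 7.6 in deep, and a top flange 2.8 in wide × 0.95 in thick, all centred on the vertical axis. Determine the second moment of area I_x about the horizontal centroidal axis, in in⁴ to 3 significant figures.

I_x ≈ 121 in⁴

Treat the section as a set of non-overlapping primitives; coordinates are from the bounding-box lower-left.
Bottom plate: 7.2 × 0.5, A = 3.6 in², y = 0.25 in, Ī = 0.075 in⁴.
Web plate: 0.4 × 7.6, A = 3.04 in², y = 4.3 in, Ī = 14.633 in⁴.
Top plate: 2.8 × 0.95, A = 2.66 in², y = 8.575 in, Ī = 0.20005 in⁴.
Centroid: ȳ = ΣA·y / ΣA = 3.955 in.
Transfer each piece to the horizontal centroidal axis using Ī + A·d² with d = y − 3.955:
  bottom plate: d = -3.705 in → contributes +49.492 in⁴
  web plate: d = 0.345 in → contributes +14.994 in⁴
  top plate: d = 4.62 in → contributes +56.976 in⁴
Total I = 121.46 in⁴.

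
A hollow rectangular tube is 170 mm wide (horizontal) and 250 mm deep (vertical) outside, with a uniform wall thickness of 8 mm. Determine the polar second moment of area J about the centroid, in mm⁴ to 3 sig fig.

J ≈ 8.81 × 10⁷ mm⁴

Split into non-overlapping primitives; take the origin at the lower-left of the bounding box.
Outer rectangle: 170 × 250, A = 42 500 mm², y = 125 mm, Ī = 221 354 167 mm⁴.
Inner void (subtracted): 154 × 234, A = 36 036 mm², y = 125 mm, Ī = 164 432 268 mm⁴.
By symmetry the centroid is at mid-height, ȳ = 125 mm.
All pieces are centred on the centroidal x-axis, so I = ΣĪ (holes subtracted) = 56 921 899 mm⁴.
Repeating about the centroidal y-axis gives I_y = 31 135 019 mm⁴.
Polar second moment: J = I_x + I_y = 88 056 917 mm⁴.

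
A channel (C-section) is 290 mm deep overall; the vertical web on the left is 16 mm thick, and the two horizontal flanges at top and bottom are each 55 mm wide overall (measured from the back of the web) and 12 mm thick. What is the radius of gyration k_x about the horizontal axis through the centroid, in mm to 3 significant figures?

k_x ≈ 95.3 mm

Break the section into simple shapes (no overlaps), measuring from the bottom-left corner of the bounding box.
Web: 16 × 290, A = 4 640 mm², y = 145 mm, Ī = 32 518 667 mm⁴.
Top flange (beyond web): 39 × 12, A = 468 mm², y = 284 mm, Ī = 5 616 mm⁴.
Bottom flange (beyond web): 39 × 12, A = 468 mm², y = 6 mm, Ī = 5 616 mm⁴.
By symmetry the centroid is at mid-height, ȳ = 145 mm.
Transfer each piece to the horizontal axis through the centroid using Ī + A·d² with d = y − 145:
  web: d = 0 mm → contributes +32 518 667 mm⁴
  top flange (beyond web): d = 139 mm → contributes +9 047 844 mm⁴
  bottom flange (beyond web): d = -139 mm → contributes +9 047 844 mm⁴
Total I = 50 614 355 mm⁴.
Radius of gyration: k = √(I/A) = √(50 614 355 / 5 576) = 95.274 mm.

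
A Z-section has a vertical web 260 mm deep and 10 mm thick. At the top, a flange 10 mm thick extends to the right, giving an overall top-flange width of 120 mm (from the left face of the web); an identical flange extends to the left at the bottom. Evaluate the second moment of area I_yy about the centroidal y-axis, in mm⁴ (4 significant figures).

I_yy ≈ 1.016 × 10⁷ mm⁴

Split into non-overlapping primitives; take the origin at the lower-left of the bounding box.
Web: 10 × 260, A = 2 600 mm², x = 115 mm, Ī = 21666.7 mm⁴.
Top flange (beyond web): 110 × 10, A = 1 100 mm², x = 175 mm, Ī = 1 109 167 mm⁴.
Bottom flange (beyond web): 110 × 10, A = 1 100 mm², x = 55 mm, Ī = 1 109 167 mm⁴.
Centroid: x̄ = ΣA·x / ΣA = 115 mm.
Transfer each piece to the centroidal y-axis using Ī + A·d² with d = x − 115:
  web: d = 0 mm → contributes +21666.7 mm⁴
  top flange (beyond web): d = 60 mm → contributes +5 069 167 mm⁴
  bottom flange (beyond web): d = -60 mm → contributes +5 069 167 mm⁴
Total I = 10 160 000 mm⁴.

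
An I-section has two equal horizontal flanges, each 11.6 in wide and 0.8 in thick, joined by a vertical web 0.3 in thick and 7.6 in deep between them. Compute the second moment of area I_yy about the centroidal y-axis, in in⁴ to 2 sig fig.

Treat the section as a set of non-overlapping primitives; coordinates are from the bounding-box lower-left.
Bottom flange: 11.6 × 0.8, A = 9.28 in², x = 5.8 in, Ī = 104.1 in⁴.
Web: 0.3 × 7.6, A = 2.28 in², x = 5.8 in, Ī = 0.0171 in⁴.
Top flange: 11.6 × 0.8, A = 9.28 in², x = 5.8 in, Ī = 104.1 in⁴.
By symmetry the centroid is at mid-width, x̄ = 5.8 in.
All pieces are centred on the centroidal y-axis, so I = ΣĪ = 208.1 in⁴.

I_yy ≈ 210 in⁴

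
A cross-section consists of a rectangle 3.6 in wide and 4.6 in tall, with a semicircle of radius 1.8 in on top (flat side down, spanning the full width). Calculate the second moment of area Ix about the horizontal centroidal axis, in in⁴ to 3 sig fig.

Ix ≈ 66.9 in⁴

Break the section into simple shapes (no overlaps), measuring from the bottom-left corner of the bounding box.
Rectangular body: 3.6 × 4.6, A = 16.56 in², y = 2.3 in, Ī = 29.201 in⁴.
Semicircular cap: semicircle r = 1.8, A = 5.0894 in², y = 5.3639 in, Ī = 1.1522 in⁴.
Centroid: ȳ = ΣA·y / ΣA = 3.0203 in.
Transfer each piece to the horizontal centroidal axis using Ī + A·d² with d = y − 3.0203:
  rectangular body: d = -0.72028 in → contributes +37.792 in⁴
  semicircular cap: d = 2.3437 in → contributes +29.107 in⁴
Total I = 66.899 in⁴.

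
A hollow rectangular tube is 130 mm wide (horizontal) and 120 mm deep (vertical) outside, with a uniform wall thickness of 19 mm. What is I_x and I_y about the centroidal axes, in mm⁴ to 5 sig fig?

Decompose the section into non-overlapping parts with the origin at the bottom-left of its bounding rectangle.
Outer rectangle: 130 × 120, A = 15 600 mm², y = 60 mm, Ī = 18 720 000 mm⁴.
Inner void (subtracted): 92 × 82, A = 7 544 mm², y = 60 mm, Ī = 4 227 155 mm⁴.
By symmetry the centroid is at mid-height, ȳ = 60 mm.
All pieces are centred on the centroidal x-axis, so I = ΣĪ (holes subtracted) = 14 492 845 mm⁴.
Repeating about the centroidal y-axis gives I_y = 16 648 965 mm⁴.

I_x ≈ 1.4493 × 10⁷ mm⁴, I_y ≈ 1.6649 × 10⁷ mm⁴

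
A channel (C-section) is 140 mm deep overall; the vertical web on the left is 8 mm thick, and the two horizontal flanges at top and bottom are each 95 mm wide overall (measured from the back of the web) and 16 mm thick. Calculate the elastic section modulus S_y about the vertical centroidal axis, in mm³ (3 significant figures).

Decompose the section into non-overlapping parts with the origin at the bottom-left of its bounding rectangle.
Web: 8 × 140, A = 1 120 mm², x = 4 mm, Ī = 5973.3 mm⁴.
Top flange (beyond web): 87 × 16, A = 1 392 mm², x = 51.5 mm, Ī = 878 004 mm⁴.
Bottom flange (beyond web): 87 × 16, A = 1 392 mm², x = 51.5 mm, Ī = 878 004 mm⁴.
Centroid: x̄ = ΣA·x / ΣA = 37.873 mm.
Transfer each piece to the vertical centroidal axis using Ī + A·d² with d = x − 37.873:
  web: d = -33.873 mm → contributes +1 291 035 mm⁴
  top flange (beyond web): d = 13.627 mm → contributes +1 136 493 mm⁴
  bottom flange (beyond web): d = 13.627 mm → contributes +1 136 493 mm⁴
Total I = 3 564 022 mm⁴.
Extreme fibre distance c = 57.127 mm; S = I/c = 62 388 mm³.

S_y ≈ 6.24 × 10⁴ mm³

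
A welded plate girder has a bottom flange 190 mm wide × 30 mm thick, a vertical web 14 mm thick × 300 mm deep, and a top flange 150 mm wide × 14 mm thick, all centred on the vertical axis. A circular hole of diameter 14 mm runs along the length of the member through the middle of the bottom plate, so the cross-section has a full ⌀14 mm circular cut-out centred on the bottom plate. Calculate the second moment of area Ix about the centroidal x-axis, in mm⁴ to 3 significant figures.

Ix ≈ 2.06 × 10⁸ mm⁴

Split into non-overlapping primitives; take the origin at the lower-left of the bounding box.
Bottom plate: 190 × 30, A = 5 700 mm², y = 15 mm, Ī = 427 500 mm⁴.
Web plate: 14 × 300, A = 4 200 mm², y = 180 mm, Ī = 31 500 000 mm⁴.
Top plate: 150 × 14, A = 2 100 mm², y = 337 mm, Ī = 34 300 mm⁴.
Hole (subtracted): ⌀14, A = 153.94 mm², y = 15 mm, Ī = 1885.7 mm⁴.
Centroid: ȳ = ΣA·y / ΣA = 130.58 mm.
Transfer each piece to the centroidal x-axis using Ī + A·d² with d = y − 130.58:
  bottom plate: d = -115.58 mm → contributes +76 575 874 mm⁴
  web plate: d = 49.417 mm → contributes +41 756 686 mm⁴
  top plate: d = 206.42 mm → contributes +89 511 301 mm⁴
  hole: d = -115.58 mm → contributes −2 058 400 mm⁴
Total I = 205 785 461 mm⁴.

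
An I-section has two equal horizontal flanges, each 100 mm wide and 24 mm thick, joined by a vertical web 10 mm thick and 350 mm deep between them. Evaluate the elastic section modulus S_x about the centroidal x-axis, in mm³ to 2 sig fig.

Split into non-overlapping primitives; take the origin at the lower-left of the bounding box.
Bottom flange: 100 × 24, A = 2 400 mm², y = 12 mm, Ī = 115 200 mm⁴.
Web: 10 × 350, A = 3 500 mm², y = 199 mm, Ī = 35 729 167 mm⁴.
Top flange: 100 × 24, A = 2 400 mm², y = 386 mm, Ī = 115 200 mm⁴.
By symmetry the centroid is at mid-height, ȳ = 199 mm.
Transfer each piece to the centroidal x-axis using Ī + A·d² with d = y − 199:
  bottom flange: d = -187 mm → contributes +84 040 800 mm⁴
  web: d = 0 mm → contributes +35 729 167 mm⁴
  top flange: d = 187 mm → contributes +84 040 800 mm⁴
Total I = 203 810 767 mm⁴.
Extreme fibre distance c = 199 mm; S = I/c = 1 024 175 mm³.

S_x ≈ 1.0 × 10⁶ mm³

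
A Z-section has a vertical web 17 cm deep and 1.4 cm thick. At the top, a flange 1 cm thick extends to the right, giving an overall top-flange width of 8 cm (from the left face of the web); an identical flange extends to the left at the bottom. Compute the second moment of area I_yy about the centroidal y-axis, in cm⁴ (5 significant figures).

Break the section into simple shapes (no overlaps), measuring from the bottom-left corner of the bounding box.
Web: 1.4 × 17, A = 23.8 cm², x = 7.3 cm, Ī = 3.887333 cm⁴.
Top flange (beyond web): 6.6 × 1, A = 6.6 cm², x = 11.3 cm, Ī = 23.958 cm⁴.
Bottom flange (beyond web): 6.6 × 1, A = 6.6 cm², x = 3.3 cm, Ī = 23.958 cm⁴.
Centroid: x̄ = ΣA·x / ΣA = 7.3 cm.
Transfer each piece to the centroidal y-axis using Ī + A·d² with d = x − 7.3:
  web: d = 0 cm → contributes +3.887333 cm⁴
  top flange (beyond web): d = 4 cm → contributes +129.558 cm⁴
  bottom flange (beyond web): d = -4 cm → contributes +129.558 cm⁴
Total I = 263.0033 cm⁴.

I_yy ≈ 263.00 cm⁴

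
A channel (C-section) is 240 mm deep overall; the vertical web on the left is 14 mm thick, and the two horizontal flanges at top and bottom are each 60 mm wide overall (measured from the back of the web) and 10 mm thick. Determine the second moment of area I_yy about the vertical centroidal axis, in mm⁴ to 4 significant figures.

I_yy ≈ 8.671 × 10⁵ mm⁴

Decompose the section into non-overlapping parts with the origin at the bottom-left of its bounding rectangle.
Web: 14 × 240, A = 3 360 mm², x = 7 mm, Ī = 54 880 mm⁴.
Top flange (beyond web): 46 × 10, A = 460 mm², x = 37 mm, Ī = 81113.3 mm⁴.
Bottom flange (beyond web): 46 × 10, A = 460 mm², x = 37 mm, Ī = 81113.3 mm⁴.
Centroid: x̄ = ΣA·x / ΣA = 13.4486 mm.
Transfer each piece to the vertical centroidal axis using Ī + A·d² with d = x − 13.4486:
  web: d = -6.4486 mm → contributes +194 604 mm⁴
  top flange (beyond web): d = 23.5514 mm → contributes +336 261 mm⁴
  bottom flange (beyond web): d = 23.5514 mm → contributes +336 261 mm⁴
Total I = 867 125 mm⁴.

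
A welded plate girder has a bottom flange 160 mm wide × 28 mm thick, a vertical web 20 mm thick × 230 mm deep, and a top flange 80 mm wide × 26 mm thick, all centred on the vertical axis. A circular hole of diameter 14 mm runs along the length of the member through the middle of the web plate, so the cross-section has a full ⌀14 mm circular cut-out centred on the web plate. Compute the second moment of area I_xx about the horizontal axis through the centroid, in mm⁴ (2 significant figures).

I_xx ≈ 1.2 × 10⁸ mm⁴

Break the section into simple shapes (no overlaps), measuring from the bottom-left corner of the bounding box.
Bottom plate: 160 × 28, A = 4 480 mm², y = 14 mm, Ī = 292 693 mm⁴.
Web plate: 20 × 230, A = 4 600 mm², y = 143 mm, Ī = 20 278 333 mm⁴.
Top plate: 80 × 26, A = 2 080 mm², y = 271 mm, Ī = 117 173 mm⁴.
Hole (subtracted): ⌀14, A = 153.9 mm², y = 143 mm, Ī = 1 886 mm⁴.
Centroid: ȳ = ΣA·y / ΣA = 114.7 mm.
Transfer each piece to the horizontal axis through the centroid using Ī + A·d² with d = y − 114.7:
  bottom plate: d = -100.7 mm → contributes +45 705 002 mm⁴
  web plate: d = 28.32 mm → contributes +23 967 360 mm⁴
  top plate: d = 156.3 mm → contributes +50 943 244 mm⁴
  hole: d = 28.32 mm → contributes −125 338 mm⁴
Total I = 120 490 267 mm⁴.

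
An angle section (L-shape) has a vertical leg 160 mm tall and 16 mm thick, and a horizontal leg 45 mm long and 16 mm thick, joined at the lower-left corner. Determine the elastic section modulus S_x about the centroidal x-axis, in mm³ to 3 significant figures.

Decompose the section into non-overlapping parts with the origin at the bottom-left of its bounding rectangle.
Vertical leg: 16 × 160, A = 2 560 mm², y = 80 mm, Ī = 5 461 333 mm⁴.
Horizontal leg (remainder): 29 × 16, A = 464 mm², y = 8 mm, Ī = 9898.7 mm⁴.
Centroid: ȳ = ΣA·y / ΣA = 68.952 mm.
Transfer each piece to the centroidal x-axis using Ī + A·d² with d = y − 68.952:
  vertical leg: d = 11.048 mm → contributes +5 773 781 mm⁴
  horizontal leg (remainder): d = -60.952 mm → contributes +1 733 748 mm⁴
Total I = 7 507 529 mm⁴.
Extreme fibre distance c = 91.048 mm; S = I/c = 82 457 mm³.

S_x ≈ 8.25 × 10⁴ mm³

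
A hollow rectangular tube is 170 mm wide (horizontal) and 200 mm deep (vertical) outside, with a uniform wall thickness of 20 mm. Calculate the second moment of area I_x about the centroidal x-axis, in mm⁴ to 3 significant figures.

I_x ≈ 6.90 × 10⁷ mm⁴

Split into non-overlapping primitives; take the origin at the lower-left of the bounding box.
Outer rectangle: 170 × 200, A = 34 000 mm², y = 100 mm, Ī = 113 333 333 mm⁴.
Inner void (subtracted): 130 × 160, A = 20 800 mm², y = 100 mm, Ī = 44 373 333 mm⁴.
By symmetry the centroid is at mid-height, ȳ = 100 mm.
All pieces are centred on the centroidal x-axis, so I = ΣĪ (holes subtracted) = 68 960 000 mm⁴.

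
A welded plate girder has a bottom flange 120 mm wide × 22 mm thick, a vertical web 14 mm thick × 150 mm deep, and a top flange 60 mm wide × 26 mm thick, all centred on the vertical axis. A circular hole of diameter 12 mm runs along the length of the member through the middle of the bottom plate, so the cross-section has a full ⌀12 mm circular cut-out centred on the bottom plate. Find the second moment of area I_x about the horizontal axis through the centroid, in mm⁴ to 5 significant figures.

Break the section into simple shapes (no overlaps), measuring from the bottom-left corner of the bounding box.
Bottom plate: 120 × 22, A = 2 640 mm², y = 11 mm, Ī = 106 480 mm⁴.
Web plate: 14 × 150, A = 2 100 mm², y = 97 mm, Ī = 3 937 500 mm⁴.
Top plate: 60 × 26, A = 1 560 mm², y = 185 mm, Ī = 87 880 mm⁴.
Hole (subtracted): ⌀12, A = 113.0973 mm², y = 11 mm, Ī = 1017.876 mm⁴.
Centroid: ȳ = ΣA·y / ΣA = 84.06402 mm.
Transfer each piece to the horizontal axis through the centroid using Ī + A·d² with d = y − 84.06402:
  bottom plate: d = -73.06402 mm → contributes +14 199 728 mm⁴
  web plate: d = 12.93598 mm → contributes +4 288 913 mm⁴
  top plate: d = 100.936 mm → contributes +15 981 271 mm⁴
  hole: d = -73.06402 mm → contributes −604771.2 mm⁴
Total I = 33 865 141 mm⁴.

I_x ≈ 3.3865 × 10⁷ mm⁴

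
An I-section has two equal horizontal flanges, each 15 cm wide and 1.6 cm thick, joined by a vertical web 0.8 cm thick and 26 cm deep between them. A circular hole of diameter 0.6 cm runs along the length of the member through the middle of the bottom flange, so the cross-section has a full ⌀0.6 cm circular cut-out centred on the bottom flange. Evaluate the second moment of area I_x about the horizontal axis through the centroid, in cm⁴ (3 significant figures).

Split into non-overlapping primitives; take the origin at the lower-left of the bounding box.
Bottom flange: 15 × 1.6, A = 24 cm², y = 0.8 cm, Ī = 5.12 cm⁴.
Web: 0.8 × 26, A = 20.8 cm², y = 14.6 cm, Ī = 1171.7 cm⁴.
Top flange: 15 × 1.6, A = 24 cm², y = 28.4 cm, Ī = 5.12 cm⁴.
Hole (subtracted): ⌀0.6, A = 0.28274 cm², y = 0.8 cm, Ī = 0.0063617 cm⁴.
Centroid: ȳ = ΣA·y / ΣA = 14.657 cm.
Transfer each piece to the horizontal axis through the centroid using Ī + A·d² with d = y − 14.657:
  bottom flange: d = -13.857 cm → contributes +4613.5 cm⁴
  web: d = -0.056947 cm → contributes +1171.8 cm⁴
  top flange: d = 13.743 cm → contributes +4 538 cm⁴
  hole: d = -13.857 cm → contributes −54.297 cm⁴
Total I = 10 269 cm⁴.

I_x ≈ 1.03 × 10⁴ cm⁴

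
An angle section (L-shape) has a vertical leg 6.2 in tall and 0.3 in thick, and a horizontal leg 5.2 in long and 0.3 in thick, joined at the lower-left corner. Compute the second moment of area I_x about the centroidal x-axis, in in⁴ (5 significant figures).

I_x ≈ 13.115 in⁴

Split into non-overlapping primitives; take the origin at the lower-left of the bounding box.
Vertical leg: 0.3 × 6.2, A = 1.86 in², y = 3.1 in, Ī = 5.9582 in⁴.
Horizontal leg (remainder): 4.9 × 0.3, A = 1.47 in², y = 0.15 in, Ī = 0.011025 in⁴.
Centroid: ȳ = ΣA·y / ΣA = 1.797748 in.
Transfer each piece to the centroidal x-axis using Ī + A·d² with d = y − 1.797748:
  vertical leg: d = 1.302252 in → contributes +9.112501 in⁴
  horizontal leg (remainder): d = -1.647748 in → contributes +4.002182 in⁴
Total I = 13.11468 in⁴.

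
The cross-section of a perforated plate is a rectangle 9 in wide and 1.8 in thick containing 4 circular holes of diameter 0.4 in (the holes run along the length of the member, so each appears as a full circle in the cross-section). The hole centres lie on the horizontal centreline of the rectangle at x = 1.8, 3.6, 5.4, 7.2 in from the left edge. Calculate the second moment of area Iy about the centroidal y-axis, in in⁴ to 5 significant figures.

Iy ≈ 107.31 in⁴

Decompose the section into non-overlapping parts with the origin at the bottom-left of its bounding rectangle.
Plate: 9 × 1.8, A = 16.2 in², x = 4.5 in, Ī = 109.35 in⁴.
Hole 1 (subtracted): ⌀0.4, A = 0.1256637 in², x = 1.8 in, Ī = 0.001256637 in⁴.
Hole 2 (subtracted): ⌀0.4, A = 0.1256637 in², x = 3.6 in, Ī = 0.001256637 in⁴.
Hole 3 (subtracted): ⌀0.4, A = 0.1256637 in², x = 5.4 in, Ī = 0.001256637 in⁴.
Hole 4 (subtracted): ⌀0.4, A = 0.1256637 in², x = 7.2 in, Ī = 0.001256637 in⁴.
By symmetry the centroid is at mid-width, x̄ = 4.5 in.
Transfer each piece to the centroidal y-axis using Ī + A·d² with d = x − 4.5:
  plate: d = 0 in → contributes +109.35 in⁴
  hole 1: d = -2.7 in → contributes −0.9173451 in⁴
  hole 2: d = -0.9 in → contributes −0.1030442 in⁴
  hole 3: d = 0.9 in → contributes −0.1030442 in⁴
  hole 4: d = 2.7 in → contributes −0.9173451 in⁴
Total I = 107.3092 in⁴.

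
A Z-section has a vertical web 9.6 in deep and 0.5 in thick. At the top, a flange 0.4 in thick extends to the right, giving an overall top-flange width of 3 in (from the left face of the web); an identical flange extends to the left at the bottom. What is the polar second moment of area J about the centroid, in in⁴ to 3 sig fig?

Treat the section as a set of non-overlapping primitives; coordinates are from the bounding-box lower-left.
Web: 0.5 × 9.6, A = 4.8 in², y = 4.8 in, Ī = 36.864 in⁴.
Top flange (beyond web): 2.5 × 0.4, A = 1 in², y = 9.4 in, Ī = 0.013333 in⁴.
Bottom flange (beyond web): 2.5 × 0.4, A = 1 in², y = 0.2 in, Ī = 0.013333 in⁴.
Centroid: ȳ = ΣA·y / ΣA = 4.8 in.
Transfer each piece to the centroidal x-axis using Ī + A·d² with d = y − 4.8:
  web: d = 0 in → contributes +36.864 in⁴
  top flange (beyond web): d = 4.6 in → contributes +21.173 in⁴
  bottom flange (beyond web): d = -4.6 in → contributes +21.173 in⁴
Total I = 79.211 in⁴.
For the y-axis: x̄ = 2.75 in.
Repeating about the centroidal y-axis gives I_y = 5.6417 in⁴.
Polar second moment: J = I_x + I_y = 84.852 in⁴.

J ≈ 84.9 in⁴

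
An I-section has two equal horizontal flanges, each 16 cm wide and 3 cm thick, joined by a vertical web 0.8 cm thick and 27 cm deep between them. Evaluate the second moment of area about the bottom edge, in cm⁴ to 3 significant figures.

Break the section into simple shapes (no overlaps), measuring from the bottom-left corner of the bounding box.
Bottom flange: 16 × 3, A = 48 cm², y = 1.5 cm, Ī = 36 cm⁴.
Web: 0.8 × 27, A = 21.6 cm², y = 16.5 cm, Ī = 1312.2 cm⁴.
Top flange: 16 × 3, A = 48 cm², y = 31.5 cm, Ī = 36 cm⁴.
Transfer each piece to the bottom edge using Ī + A·d² with d = y − 0:
  bottom flange: d = 1.5 cm → contributes +144 cm⁴
  web: d = 16.5 cm → contributes +7192.8 cm⁴
  top flange: d = 31.5 cm → contributes +47 664 cm⁴
Total I = 55 001 cm⁴.

I_base ≈ 5.50 × 10⁴ cm⁴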